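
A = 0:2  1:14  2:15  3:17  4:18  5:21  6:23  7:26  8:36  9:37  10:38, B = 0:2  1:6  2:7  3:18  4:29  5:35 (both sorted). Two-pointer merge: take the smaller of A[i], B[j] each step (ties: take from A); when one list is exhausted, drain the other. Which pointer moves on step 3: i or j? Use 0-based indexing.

j

i=0 j=0: A[i]=2<=B[j]=2 take 2, i++
i=1 j=0: A[i]=14>B[j]=2 take 2, j++
i=1 j=1: A[i]=14>B[j]=6 take 6, j++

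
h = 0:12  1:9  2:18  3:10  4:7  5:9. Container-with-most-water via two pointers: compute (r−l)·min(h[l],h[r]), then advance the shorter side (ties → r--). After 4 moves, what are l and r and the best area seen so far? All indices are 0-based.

[0,5] min(12,9)*5=45 best=45 * → r--
[0,4] min(12,7)*4=28 best=45 → r--
[0,3] min(12,10)*3=30 best=45 → r--
[0,2] min(12,18)*2=24 best=45 → l++

l=1, r=2, best area=45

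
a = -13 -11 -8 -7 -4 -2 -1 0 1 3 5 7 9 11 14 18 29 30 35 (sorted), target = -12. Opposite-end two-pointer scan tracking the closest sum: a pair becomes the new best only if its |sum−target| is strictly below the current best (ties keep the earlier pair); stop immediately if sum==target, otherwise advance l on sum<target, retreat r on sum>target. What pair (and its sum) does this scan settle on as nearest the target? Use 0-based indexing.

l=0 r=18: -13+35=22 d=34 *, r--
l=0 r=17: -13+30=17 d=29 *, r--
l=0 r=16: -13+29=16 d=28 *, r--
l=0 r=15: -13+18=5 d=17 *, r--
l=0 r=14: -13+14=1 d=13 *, r--
l=0 r=13: -13+11=-2 d=10 *, r--
l=0 r=12: -13+9=-4 d=8 *, r--
l=0 r=11: -13+7=-6 d=6 *, r--
l=0 r=10: -13+5=-8 d=4 *, r--
l=0 r=9: -13+3=-10 d=2 *, r--
l=0 r=8: -13+1=-12 d=0 *, stop

pair (-13, 1) with sum -12 (|Δ|=0)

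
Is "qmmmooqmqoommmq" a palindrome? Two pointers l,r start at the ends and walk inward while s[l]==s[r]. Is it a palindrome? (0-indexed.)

palindrome

l=0 r=14: 'q'=='q', l++,r--
l=1 r=13: 'm'=='m', l++,r--
l=2 r=12: 'm'=='m', l++,r--
l=3 r=11: 'm'=='m', l++,r--
l=4 r=10: 'o'=='o', l++,r--
l=5 r=9: 'o'=='o', l++,r--
l=6 r=8: 'q'=='q', l++,r--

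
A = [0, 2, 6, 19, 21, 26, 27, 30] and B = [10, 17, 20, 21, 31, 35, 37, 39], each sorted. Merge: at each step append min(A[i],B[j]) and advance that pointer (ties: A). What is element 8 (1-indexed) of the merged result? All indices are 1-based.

merged[8] = 21

i=1 j=1: A[i]=0<=B[j]=10 take 0, i++
i=2 j=1: A[i]=2<=B[j]=10 take 2, i++
i=3 j=1: A[i]=6<=B[j]=10 take 6, i++
i=4 j=1: A[i]=19>B[j]=10 take 10, j++
i=4 j=2: A[i]=19>B[j]=17 take 17, j++
i=4 j=3: A[i]=19<=B[j]=20 take 19, i++
i=5 j=3: A[i]=21>B[j]=20 take 20, j++
i=5 j=4: A[i]=21<=B[j]=21 take 21, i++
i=6 j=4: A[i]=26>B[j]=21 take 21, j++
i=6 j=5: A[i]=26<=B[j]=31 take 26, i++
i=7 j=5: A[i]=27<=B[j]=31 take 27, i++
i=8 j=5: A[i]=30<=B[j]=31 take 30, i++
i=9 j=5: A done, take B[j]=31, j++
i=9 j=6: A done, take B[j]=35, j++
i=9 j=7: A done, take B[j]=37, j++
i=9 j=8: A done, take B[j]=39, j++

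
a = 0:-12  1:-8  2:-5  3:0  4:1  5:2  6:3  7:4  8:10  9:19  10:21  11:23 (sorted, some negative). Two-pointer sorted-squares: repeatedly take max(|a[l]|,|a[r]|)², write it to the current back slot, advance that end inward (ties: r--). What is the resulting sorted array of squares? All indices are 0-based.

[0, 1, 4, 9, 16, 25, 64, 100, 144, 361, 441, 529]

[0,11] |-12|<=|23| out[11]=529 → r--
[0,10] |-12|<=|21| out[10]=441 → r--
[0,9] |-12|<=|19| out[9]=361 → r--
[0,8] |-12|>|10| out[8]=144 → l++
[1,8] |-8|<=|10| out[7]=100 → r--
[1,7] |-8|>|4| out[6]=64 → l++
[2,7] |-5|>|4| out[5]=25 → l++
[3,7] |0|<=|4| out[4]=16 → r--
[3,6] |0|<=|3| out[3]=9 → r--
[3,5] |0|<=|2| out[2]=4 → r--
[3,4] |0|<=|1| out[1]=1 → r--
[3,3] |0|<=|0| out[0]=0 → r--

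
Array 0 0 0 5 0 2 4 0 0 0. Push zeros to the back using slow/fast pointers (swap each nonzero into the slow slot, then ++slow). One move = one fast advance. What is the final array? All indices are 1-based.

[5, 2, 4, 0, 0, 0, 0, 0, 0, 0]

slow=1 fast=1: a[fast]=0, fast++
slow=1 fast=2: a[fast]=0, fast++
slow=1 fast=3: a[fast]=0, fast++
slow=1 fast=4: a[fast]=5≠0 swap→a[1]=5, slow++,fast++
slow=2 fast=5: a[fast]=0, fast++
slow=2 fast=6: a[fast]=2≠0 swap→a[2]=2, slow++,fast++
slow=3 fast=7: a[fast]=4≠0 swap→a[3]=4, slow++,fast++
slow=4 fast=8: a[fast]=0, fast++
slow=4 fast=9: a[fast]=0, fast++
slow=4 fast=10: a[fast]=0, fast++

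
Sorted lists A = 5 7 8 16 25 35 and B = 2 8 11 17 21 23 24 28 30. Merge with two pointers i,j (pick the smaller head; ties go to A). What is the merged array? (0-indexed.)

[i=0,j=0] A[i]=5>B[j]=2 take 2 → j++
[i=0,j=1] A[i]=5<=B[j]=8 take 5 → i++
[i=1,j=1] A[i]=7<=B[j]=8 take 7 → i++
[i=2,j=1] A[i]=8<=B[j]=8 take 8 → i++
[i=3,j=1] A[i]=16>B[j]=8 take 8 → j++
[i=3,j=2] A[i]=16>B[j]=11 take 11 → j++
[i=3,j=3] A[i]=16<=B[j]=17 take 16 → i++
[i=4,j=3] A[i]=25>B[j]=17 take 17 → j++
[i=4,j=4] A[i]=25>B[j]=21 take 21 → j++
[i=4,j=5] A[i]=25>B[j]=23 take 23 → j++
[i=4,j=6] A[i]=25>B[j]=24 take 24 → j++
[i=4,j=7] A[i]=25<=B[j]=28 take 25 → i++
[i=5,j=7] A[i]=35>B[j]=28 take 28 → j++
[i=5,j=8] A[i]=35>B[j]=30 take 30 → j++
[i=5,j=9] B done, take A[i]=35 → i++

[2, 5, 7, 8, 8, 11, 16, 17, 21, 23, 24, 25, 28, 30, 35]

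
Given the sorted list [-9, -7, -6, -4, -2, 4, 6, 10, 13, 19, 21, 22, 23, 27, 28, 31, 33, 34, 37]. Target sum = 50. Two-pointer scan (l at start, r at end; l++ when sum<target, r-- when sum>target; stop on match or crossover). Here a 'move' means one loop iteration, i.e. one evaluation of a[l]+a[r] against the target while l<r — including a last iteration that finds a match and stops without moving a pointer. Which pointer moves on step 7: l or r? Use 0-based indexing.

l

[0,18] -9+37=28 <50 → l++
[1,18] -7+37=30 <50 → l++
[2,18] -6+37=31 <50 → l++
[3,18] -4+37=33 <50 → l++
[4,18] -2+37=35 <50 → l++
[5,18] 4+37=41 <50 → l++
[6,18] 6+37=43 <50 → l++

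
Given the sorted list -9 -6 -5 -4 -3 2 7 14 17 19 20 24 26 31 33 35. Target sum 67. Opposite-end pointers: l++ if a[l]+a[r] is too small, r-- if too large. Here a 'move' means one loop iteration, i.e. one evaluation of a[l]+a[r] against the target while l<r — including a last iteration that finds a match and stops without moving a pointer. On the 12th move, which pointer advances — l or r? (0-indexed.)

[0,15] -9+35=26 <67 → l++
[1,15] -6+35=29 <67 → l++
[2,15] -5+35=30 <67 → l++
[3,15] -4+35=31 <67 → l++
[4,15] -3+35=32 <67 → l++
[5,15] 2+35=37 <67 → l++
[6,15] 7+35=42 <67 → l++
[7,15] 14+35=49 <67 → l++
[8,15] 17+35=52 <67 → l++
[9,15] 19+35=54 <67 → l++
[10,15] 20+35=55 <67 → l++
[11,15] 24+35=59 <67 → l++

l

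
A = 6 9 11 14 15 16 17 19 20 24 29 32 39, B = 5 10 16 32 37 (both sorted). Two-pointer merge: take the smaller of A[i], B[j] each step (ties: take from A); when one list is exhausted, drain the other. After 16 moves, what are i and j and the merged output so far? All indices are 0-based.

i=0 j=0: A[i]=6>B[j]=5 take 5, j++
i=0 j=1: A[i]=6<=B[j]=10 take 6, i++
i=1 j=1: A[i]=9<=B[j]=10 take 9, i++
i=2 j=1: A[i]=11>B[j]=10 take 10, j++
i=2 j=2: A[i]=11<=B[j]=16 take 11, i++
i=3 j=2: A[i]=14<=B[j]=16 take 14, i++
i=4 j=2: A[i]=15<=B[j]=16 take 15, i++
i=5 j=2: A[i]=16<=B[j]=16 take 16, i++
i=6 j=2: A[i]=17>B[j]=16 take 16, j++
i=6 j=3: A[i]=17<=B[j]=32 take 17, i++
i=7 j=3: A[i]=19<=B[j]=32 take 19, i++
i=8 j=3: A[i]=20<=B[j]=32 take 20, i++
i=9 j=3: A[i]=24<=B[j]=32 take 24, i++
i=10 j=3: A[i]=29<=B[j]=32 take 29, i++
i=11 j=3: A[i]=32<=B[j]=32 take 32, i++
i=12 j=3: A[i]=39>B[j]=32 take 32, j++

i=12, j=4, merged so far=[5, 6, 9, 10, 11, 14, 15, 16, 16, 17, 19, 20, 24, 29, 32, 32]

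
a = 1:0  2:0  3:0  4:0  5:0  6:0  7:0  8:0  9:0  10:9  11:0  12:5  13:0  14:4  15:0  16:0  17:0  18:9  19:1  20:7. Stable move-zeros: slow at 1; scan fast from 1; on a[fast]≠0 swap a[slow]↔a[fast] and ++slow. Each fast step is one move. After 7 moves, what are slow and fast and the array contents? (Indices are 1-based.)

slow=1, fast=8, a=[0, 0, 0, 0, 0, 0, 0, 0, 0, 9, 0, 5, 0, 4, 0, 0, 0, 9, 1, 7]

slow=1 fast=1: a[fast]=0, fast++
slow=1 fast=2: a[fast]=0, fast++
slow=1 fast=3: a[fast]=0, fast++
slow=1 fast=4: a[fast]=0, fast++
slow=1 fast=5: a[fast]=0, fast++
slow=1 fast=6: a[fast]=0, fast++
slow=1 fast=7: a[fast]=0, fast++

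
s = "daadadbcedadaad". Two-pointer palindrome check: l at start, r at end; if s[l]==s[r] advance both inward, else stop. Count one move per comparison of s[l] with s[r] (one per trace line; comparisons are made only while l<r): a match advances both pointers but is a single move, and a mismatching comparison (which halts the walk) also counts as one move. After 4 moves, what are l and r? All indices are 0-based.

[0,14] 'd'=='d' → l++,r--
[1,13] 'a'=='a' → l++,r--
[2,12] 'a'=='a' → l++,r--
[3,11] 'd'=='d' → l++,r--

l=4, r=10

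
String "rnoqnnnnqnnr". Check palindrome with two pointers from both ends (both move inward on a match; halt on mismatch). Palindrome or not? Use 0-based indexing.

l=0 r=11: 'r'=='r', l++,r--
l=1 r=10: 'n'=='n', l++,r--
l=2 r=9: 'o'!='n', stop

not a palindrome (mismatch at 2,9)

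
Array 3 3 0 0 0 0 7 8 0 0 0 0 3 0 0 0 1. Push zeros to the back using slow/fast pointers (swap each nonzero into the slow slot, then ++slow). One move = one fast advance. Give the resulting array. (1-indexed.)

slow=1 fast=1: a[fast]=3≠0 swap→a[1]=3, slow++,fast++
slow=2 fast=2: a[fast]=3≠0 swap→a[2]=3, slow++,fast++
slow=3 fast=3: a[fast]=0, fast++
slow=3 fast=4: a[fast]=0, fast++
slow=3 fast=5: a[fast]=0, fast++
slow=3 fast=6: a[fast]=0, fast++
slow=3 fast=7: a[fast]=7≠0 swap→a[3]=7, slow++,fast++
slow=4 fast=8: a[fast]=8≠0 swap→a[4]=8, slow++,fast++
slow=5 fast=9: a[fast]=0, fast++
slow=5 fast=10: a[fast]=0, fast++
slow=5 fast=11: a[fast]=0, fast++
slow=5 fast=12: a[fast]=0, fast++
slow=5 fast=13: a[fast]=3≠0 swap→a[5]=3, slow++,fast++
slow=6 fast=14: a[fast]=0, fast++
slow=6 fast=15: a[fast]=0, fast++
slow=6 fast=16: a[fast]=0, fast++
slow=6 fast=17: a[fast]=1≠0 swap→a[6]=1, slow++,fast++

[3, 3, 7, 8, 3, 1, 0, 0, 0, 0, 0, 0, 0, 0, 0, 0, 0]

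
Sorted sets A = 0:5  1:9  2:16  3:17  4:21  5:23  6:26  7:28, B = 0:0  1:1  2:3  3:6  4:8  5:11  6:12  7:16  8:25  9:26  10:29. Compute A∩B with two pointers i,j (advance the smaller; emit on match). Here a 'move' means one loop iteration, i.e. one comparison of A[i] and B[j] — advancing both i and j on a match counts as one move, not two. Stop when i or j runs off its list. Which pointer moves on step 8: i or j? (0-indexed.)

j

[i=0,j=0] 5>0 → j++
[i=0,j=1] 5>1 → j++
[i=0,j=2] 5>3 → j++
[i=0,j=3] 5<6 → i++
[i=1,j=3] 9>6 → j++
[i=1,j=4] 9>8 → j++
[i=1,j=5] 9<11 → i++
[i=2,j=5] 16>11 → j++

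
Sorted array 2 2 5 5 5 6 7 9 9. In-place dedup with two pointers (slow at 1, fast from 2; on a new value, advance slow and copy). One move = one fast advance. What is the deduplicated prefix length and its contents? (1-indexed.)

(s=1,f=2) a[fast]=2=a[slow] dup → fast++
(s=1,f=3) a[fast]=5≠a[slow]=2 write a[2]=5 → slow++,fast++
(s=2,f=4) a[fast]=5=a[slow] dup → fast++
(s=2,f=5) a[fast]=5=a[slow] dup → fast++
(s=2,f=6) a[fast]=6≠a[slow]=5 write a[3]=6 → slow++,fast++
(s=3,f=7) a[fast]=7≠a[slow]=6 write a[4]=7 → slow++,fast++
(s=4,f=8) a[fast]=9≠a[slow]=7 write a[5]=9 → slow++,fast++
(s=5,f=9) a[fast]=9=a[slow] dup → fast++

length 5; prefix = [2, 5, 6, 7, 9]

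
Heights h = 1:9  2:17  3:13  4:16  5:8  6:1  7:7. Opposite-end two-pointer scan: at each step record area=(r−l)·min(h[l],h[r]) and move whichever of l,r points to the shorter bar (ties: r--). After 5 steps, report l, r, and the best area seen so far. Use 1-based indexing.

[1,7] min(9,7)*6=42 best=42 * → r--
[1,6] min(9,1)*5=5 best=42 → r--
[1,5] min(9,8)*4=32 best=42 → r--
[1,4] min(9,16)*3=27 best=42 → l++
[2,4] min(17,16)*2=32 best=42 → r--

l=2, r=3, best area=42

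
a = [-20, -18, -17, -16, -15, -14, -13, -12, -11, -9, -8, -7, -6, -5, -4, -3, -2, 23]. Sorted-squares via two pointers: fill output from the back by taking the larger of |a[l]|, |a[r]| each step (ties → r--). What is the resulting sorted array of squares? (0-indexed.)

[0,17] |-20|<=|23| out[17]=529 → r--
[0,16] |-20|>|-2| out[16]=400 → l++
[1,16] |-18|>|-2| out[15]=324 → l++
[2,16] |-17|>|-2| out[14]=289 → l++
[3,16] |-16|>|-2| out[13]=256 → l++
[4,16] |-15|>|-2| out[12]=225 → l++
[5,16] |-14|>|-2| out[11]=196 → l++
[6,16] |-13|>|-2| out[10]=169 → l++
[7,16] |-12|>|-2| out[9]=144 → l++
[8,16] |-11|>|-2| out[8]=121 → l++
[9,16] |-9|>|-2| out[7]=81 → l++
[10,16] |-8|>|-2| out[6]=64 → l++
[11,16] |-7|>|-2| out[5]=49 → l++
[12,16] |-6|>|-2| out[4]=36 → l++
[13,16] |-5|>|-2| out[3]=25 → l++
[14,16] |-4|>|-2| out[2]=16 → l++
[15,16] |-3|>|-2| out[1]=9 → l++
[16,16] |-2|<=|-2| out[0]=4 → r--

[4, 9, 16, 25, 36, 49, 64, 81, 121, 144, 169, 196, 225, 256, 289, 324, 400, 529]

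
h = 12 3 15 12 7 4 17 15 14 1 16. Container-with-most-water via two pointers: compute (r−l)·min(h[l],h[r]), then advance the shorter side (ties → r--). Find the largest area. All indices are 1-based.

[1,11] min(12,16)*10=120 best=120 * → l++
[2,11] min(3,16)*9=27 best=120 → l++
[3,11] min(15,16)*8=120 best=120 → l++
[4,11] min(12,16)*7=84 best=120 → l++
[5,11] min(7,16)*6=42 best=120 → l++
[6,11] min(4,16)*5=20 best=120 → l++
[7,11] min(17,16)*4=64 best=120 → r--
[7,10] min(17,1)*3=3 best=120 → r--
[7,9] min(17,14)*2=28 best=120 → r--
[7,8] min(17,15)*1=15 best=120 → r--

max area = 120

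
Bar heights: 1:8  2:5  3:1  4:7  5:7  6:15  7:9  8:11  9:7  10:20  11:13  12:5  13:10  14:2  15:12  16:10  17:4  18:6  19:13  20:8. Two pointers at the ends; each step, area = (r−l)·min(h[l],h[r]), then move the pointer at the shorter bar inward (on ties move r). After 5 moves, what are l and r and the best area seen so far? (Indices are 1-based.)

[1,20] min(8,8)*19=152 best=152 * → r--
[1,19] min(8,13)*18=144 best=152 → l++
[2,19] min(5,13)*17=85 best=152 → l++
[3,19] min(1,13)*16=16 best=152 → l++
[4,19] min(7,13)*15=105 best=152 → l++

l=5, r=19, best area=152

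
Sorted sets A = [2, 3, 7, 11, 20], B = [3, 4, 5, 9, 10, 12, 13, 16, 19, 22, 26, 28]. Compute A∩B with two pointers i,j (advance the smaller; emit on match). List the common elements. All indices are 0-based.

intersection = [3]

[i=0,j=0] 2<3 → i++
[i=1,j=0] 3==3 emit → i++,j++
[i=2,j=1] 7>4 → j++
[i=2,j=2] 7>5 → j++
[i=2,j=3] 7<9 → i++
[i=3,j=3] 11>9 → j++
[i=3,j=4] 11>10 → j++
[i=3,j=5] 11<12 → i++
[i=4,j=5] 20>12 → j++
[i=4,j=6] 20>13 → j++
[i=4,j=7] 20>16 → j++
[i=4,j=8] 20>19 → j++
[i=4,j=9] 20<22 → i++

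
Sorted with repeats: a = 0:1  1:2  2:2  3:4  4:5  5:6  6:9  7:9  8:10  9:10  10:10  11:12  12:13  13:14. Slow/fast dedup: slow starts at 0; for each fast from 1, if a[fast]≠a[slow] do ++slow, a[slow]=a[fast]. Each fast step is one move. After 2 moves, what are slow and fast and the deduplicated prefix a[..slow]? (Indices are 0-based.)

slow=0 fast=1: a[fast]=2≠a[slow]=1 write a[1]=2, slow++,fast++
slow=1 fast=2: a[fast]=2=a[slow] dup, fast++

slow=1, fast=3, prefix=[1, 2]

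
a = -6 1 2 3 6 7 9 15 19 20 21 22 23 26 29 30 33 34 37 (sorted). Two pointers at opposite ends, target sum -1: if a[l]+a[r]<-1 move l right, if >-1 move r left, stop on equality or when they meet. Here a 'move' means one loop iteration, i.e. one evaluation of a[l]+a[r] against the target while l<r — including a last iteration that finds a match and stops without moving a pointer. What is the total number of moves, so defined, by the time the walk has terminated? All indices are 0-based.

18 moves

l=0 r=18: -6+37=31 >-1, r--
l=0 r=17: -6+34=28 >-1, r--
l=0 r=16: -6+33=27 >-1, r--
l=0 r=15: -6+30=24 >-1, r--
l=0 r=14: -6+29=23 >-1, r--
l=0 r=13: -6+26=20 >-1, r--
l=0 r=12: -6+23=17 >-1, r--
l=0 r=11: -6+22=16 >-1, r--
l=0 r=10: -6+21=15 >-1, r--
l=0 r=9: -6+20=14 >-1, r--
l=0 r=8: -6+19=13 >-1, r--
l=0 r=7: -6+15=9 >-1, r--
l=0 r=6: -6+9=3 >-1, r--
l=0 r=5: -6+7=1 >-1, r--
l=0 r=4: -6+6=0 >-1, r--
l=0 r=3: -6+3=-3 <-1, l++
l=1 r=3: 1+3=4 >-1, r--
l=1 r=2: 1+2=3 >-1, r--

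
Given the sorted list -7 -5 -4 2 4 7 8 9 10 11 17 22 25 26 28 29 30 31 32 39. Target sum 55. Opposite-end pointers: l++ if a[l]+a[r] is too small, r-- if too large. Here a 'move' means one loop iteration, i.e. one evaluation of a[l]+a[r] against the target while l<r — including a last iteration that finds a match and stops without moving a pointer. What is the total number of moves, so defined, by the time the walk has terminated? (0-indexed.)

16 moves

l=0 r=19: -7+39=32 <55, l++
l=1 r=19: -5+39=34 <55, l++
l=2 r=19: -4+39=35 <55, l++
l=3 r=19: 2+39=41 <55, l++
l=4 r=19: 4+39=43 <55, l++
l=5 r=19: 7+39=46 <55, l++
l=6 r=19: 8+39=47 <55, l++
l=7 r=19: 9+39=48 <55, l++
l=8 r=19: 10+39=49 <55, l++
l=9 r=19: 11+39=50 <55, l++
l=10 r=19: 17+39=56 >55, r--
l=10 r=18: 17+32=49 <55, l++
l=11 r=18: 22+32=54 <55, l++
l=12 r=18: 25+32=57 >55, r--
l=12 r=17: 25+31=56 >55, r--
l=12 r=16: 25+30=55, found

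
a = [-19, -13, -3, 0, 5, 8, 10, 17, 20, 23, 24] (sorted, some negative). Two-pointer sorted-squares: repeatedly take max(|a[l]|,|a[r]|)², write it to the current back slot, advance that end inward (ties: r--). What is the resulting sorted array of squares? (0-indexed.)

[0, 9, 25, 64, 100, 169, 289, 361, 400, 529, 576]

[0,10] |-19|<=|24| out[10]=576 → r--
[0,9] |-19|<=|23| out[9]=529 → r--
[0,8] |-19|<=|20| out[8]=400 → r--
[0,7] |-19|>|17| out[7]=361 → l++
[1,7] |-13|<=|17| out[6]=289 → r--
[1,6] |-13|>|10| out[5]=169 → l++
[2,6] |-3|<=|10| out[4]=100 → r--
[2,5] |-3|<=|8| out[3]=64 → r--
[2,4] |-3|<=|5| out[2]=25 → r--
[2,3] |-3|>|0| out[1]=9 → l++
[3,3] |0|<=|0| out[0]=0 → r--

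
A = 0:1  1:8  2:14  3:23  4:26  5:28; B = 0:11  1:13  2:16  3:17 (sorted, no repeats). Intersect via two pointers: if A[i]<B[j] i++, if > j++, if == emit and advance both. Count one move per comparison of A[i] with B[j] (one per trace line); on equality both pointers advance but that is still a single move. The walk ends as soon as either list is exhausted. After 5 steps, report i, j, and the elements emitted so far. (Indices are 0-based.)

i=3, j=2, emitted=[]

i=0 j=0: 1<11, i++
i=1 j=0: 8<11, i++
i=2 j=0: 14>11, j++
i=2 j=1: 14>13, j++
i=2 j=2: 14<16, i++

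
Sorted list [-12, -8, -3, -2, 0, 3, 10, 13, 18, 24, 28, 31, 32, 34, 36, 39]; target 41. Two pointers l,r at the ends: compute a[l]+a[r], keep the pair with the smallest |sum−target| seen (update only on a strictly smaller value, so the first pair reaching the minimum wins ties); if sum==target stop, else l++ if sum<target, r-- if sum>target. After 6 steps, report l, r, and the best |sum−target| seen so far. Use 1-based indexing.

[1,16] -12+39=27 d=14 * → l++
[2,16] -8+39=31 d=10 * → l++
[3,16] -3+39=36 d=5 * → l++
[4,16] -2+39=37 d=4 * → l++
[5,16] 0+39=39 d=2 * → l++
[6,16] 3+39=42 d=1 * → r--

l=6, r=15, best |Δ|=1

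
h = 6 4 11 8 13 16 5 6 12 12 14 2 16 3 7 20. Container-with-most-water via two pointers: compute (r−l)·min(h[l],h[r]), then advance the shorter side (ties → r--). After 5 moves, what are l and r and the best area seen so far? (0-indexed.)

l=5, r=15, best area=143

l=0 r=15: min(6,20)*15=90 best=90 *, l++
l=1 r=15: min(4,20)*14=56 best=90, l++
l=2 r=15: min(11,20)*13=143 best=143 *, l++
l=3 r=15: min(8,20)*12=96 best=143, l++
l=4 r=15: min(13,20)*11=143 best=143, l++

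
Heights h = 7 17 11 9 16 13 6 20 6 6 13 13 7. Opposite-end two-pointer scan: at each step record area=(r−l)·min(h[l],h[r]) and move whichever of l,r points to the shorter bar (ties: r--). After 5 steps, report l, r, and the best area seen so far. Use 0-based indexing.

l=1, r=8, best area=130

[0,12] min(7,7)*12=84 best=84 * → r--
[0,11] min(7,13)*11=77 best=84 → l++
[1,11] min(17,13)*10=130 best=130 * → r--
[1,10] min(17,13)*9=117 best=130 → r--
[1,9] min(17,6)*8=48 best=130 → r--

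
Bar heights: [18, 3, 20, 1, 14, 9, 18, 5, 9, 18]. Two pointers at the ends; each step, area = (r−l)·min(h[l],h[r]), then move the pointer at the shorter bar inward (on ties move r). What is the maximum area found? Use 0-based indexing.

[0,9] min(18,18)*9=162 best=162 * → r--
[0,8] min(18,9)*8=72 best=162 → r--
[0,7] min(18,5)*7=35 best=162 → r--
[0,6] min(18,18)*6=108 best=162 → r--
[0,5] min(18,9)*5=45 best=162 → r--
[0,4] min(18,14)*4=56 best=162 → r--
[0,3] min(18,1)*3=3 best=162 → r--
[0,2] min(18,20)*2=36 best=162 → l++
[1,2] min(3,20)*1=3 best=162 → l++

max area = 162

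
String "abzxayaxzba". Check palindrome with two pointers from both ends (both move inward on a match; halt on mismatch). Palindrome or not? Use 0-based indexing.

palindrome

[0,10] 'a'=='a' → l++,r--
[1,9] 'b'=='b' → l++,r--
[2,8] 'z'=='z' → l++,r--
[3,7] 'x'=='x' → l++,r--
[4,6] 'a'=='a' → l++,r--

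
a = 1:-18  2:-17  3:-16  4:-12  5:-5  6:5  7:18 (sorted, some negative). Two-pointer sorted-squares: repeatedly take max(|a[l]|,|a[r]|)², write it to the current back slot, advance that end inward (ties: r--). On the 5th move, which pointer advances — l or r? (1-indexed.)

l

l=1 r=7: |-18|<=|18| out[7]=324, r--
l=1 r=6: |-18|>|5| out[6]=324, l++
l=2 r=6: |-17|>|5| out[5]=289, l++
l=3 r=6: |-16|>|5| out[4]=256, l++
l=4 r=6: |-12|>|5| out[3]=144, l++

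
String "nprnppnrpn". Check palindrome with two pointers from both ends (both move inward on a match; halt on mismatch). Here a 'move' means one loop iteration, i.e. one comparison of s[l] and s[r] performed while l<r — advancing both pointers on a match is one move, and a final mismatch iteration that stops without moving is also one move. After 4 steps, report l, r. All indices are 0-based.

l=0 r=9: 'n'=='n', l++,r--
l=1 r=8: 'p'=='p', l++,r--
l=2 r=7: 'r'=='r', l++,r--
l=3 r=6: 'n'=='n', l++,r--

l=4, r=5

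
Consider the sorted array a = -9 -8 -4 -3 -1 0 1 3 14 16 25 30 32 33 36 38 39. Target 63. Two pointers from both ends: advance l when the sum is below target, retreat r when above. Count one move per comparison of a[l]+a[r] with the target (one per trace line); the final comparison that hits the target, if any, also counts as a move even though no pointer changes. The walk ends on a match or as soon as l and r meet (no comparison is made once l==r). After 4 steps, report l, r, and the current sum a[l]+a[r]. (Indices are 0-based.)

l=4, r=16, sum=38

[0,16] -9+39=30 <63 → l++
[1,16] -8+39=31 <63 → l++
[2,16] -4+39=35 <63 → l++
[3,16] -3+39=36 <63 → l++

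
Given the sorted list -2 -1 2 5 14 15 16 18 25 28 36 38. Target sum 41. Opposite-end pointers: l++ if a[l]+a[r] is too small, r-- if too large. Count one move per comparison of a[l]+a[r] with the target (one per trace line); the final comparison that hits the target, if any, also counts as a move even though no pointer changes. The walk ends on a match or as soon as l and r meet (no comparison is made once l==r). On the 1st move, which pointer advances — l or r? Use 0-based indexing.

l=0 r=11: -2+38=36 <41, l++

l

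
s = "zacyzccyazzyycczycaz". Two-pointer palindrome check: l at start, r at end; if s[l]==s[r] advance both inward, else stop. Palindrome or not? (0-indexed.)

not a palindrome (mismatch at 8,11)

[0,19] 'z'=='z' → l++,r--
[1,18] 'a'=='a' → l++,r--
[2,17] 'c'=='c' → l++,r--
[3,16] 'y'=='y' → l++,r--
[4,15] 'z'=='z' → l++,r--
[5,14] 'c'=='c' → l++,r--
[6,13] 'c'=='c' → l++,r--
[7,12] 'y'=='y' → l++,r--
[8,11] 'a'!='y' → stop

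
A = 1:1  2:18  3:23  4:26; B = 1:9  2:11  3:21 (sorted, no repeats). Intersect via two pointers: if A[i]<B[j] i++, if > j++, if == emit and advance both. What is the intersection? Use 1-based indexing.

intersection = []

i=1 j=1: 1<9, i++
i=2 j=1: 18>9, j++
i=2 j=2: 18>11, j++
i=2 j=3: 18<21, i++
i=3 j=3: 23>21, j++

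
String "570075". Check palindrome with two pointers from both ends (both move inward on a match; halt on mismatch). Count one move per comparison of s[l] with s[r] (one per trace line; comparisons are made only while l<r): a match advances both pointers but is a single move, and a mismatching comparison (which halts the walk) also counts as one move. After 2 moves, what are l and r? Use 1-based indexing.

l=1 r=6: '5'=='5', l++,r--
l=2 r=5: '7'=='7', l++,r--

l=3, r=4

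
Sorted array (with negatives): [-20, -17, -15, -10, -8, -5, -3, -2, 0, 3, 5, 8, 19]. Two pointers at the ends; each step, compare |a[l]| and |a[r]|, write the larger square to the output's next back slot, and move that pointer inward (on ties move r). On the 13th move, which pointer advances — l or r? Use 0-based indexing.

[0,12] |-20|>|19| out[12]=400 → l++
[1,12] |-17|<=|19| out[11]=361 → r--
[1,11] |-17|>|8| out[10]=289 → l++
[2,11] |-15|>|8| out[9]=225 → l++
[3,11] |-10|>|8| out[8]=100 → l++
[4,11] |-8|<=|8| out[7]=64 → r--
[4,10] |-8|>|5| out[6]=64 → l++
[5,10] |-5|<=|5| out[5]=25 → r--
[5,9] |-5|>|3| out[4]=25 → l++
[6,9] |-3|<=|3| out[3]=9 → r--
[6,8] |-3|>|0| out[2]=9 → l++
[7,8] |-2|>|0| out[1]=4 → l++
[8,8] |0|<=|0| out[0]=0 → r--

r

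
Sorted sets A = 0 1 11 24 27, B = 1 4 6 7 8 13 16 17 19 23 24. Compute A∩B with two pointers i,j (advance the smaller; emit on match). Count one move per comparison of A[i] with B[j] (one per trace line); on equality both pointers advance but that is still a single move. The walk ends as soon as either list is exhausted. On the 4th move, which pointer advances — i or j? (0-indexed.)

j

i=0 j=0: 0<1, i++
i=1 j=0: 1==1 emit, i++,j++
i=2 j=1: 11>4, j++
i=2 j=2: 11>6, j++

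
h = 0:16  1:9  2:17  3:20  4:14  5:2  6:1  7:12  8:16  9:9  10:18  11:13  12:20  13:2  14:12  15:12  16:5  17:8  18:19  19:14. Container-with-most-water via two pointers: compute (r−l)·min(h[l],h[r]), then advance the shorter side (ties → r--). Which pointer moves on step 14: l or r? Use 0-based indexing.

l=0 r=19: min(16,14)*19=266 best=266 *, r--
l=0 r=18: min(16,19)*18=288 best=288 *, l++
l=1 r=18: min(9,19)*17=153 best=288, l++
l=2 r=18: min(17,19)*16=272 best=288, l++
l=3 r=18: min(20,19)*15=285 best=288, r--
l=3 r=17: min(20,8)*14=112 best=288, r--
l=3 r=16: min(20,5)*13=65 best=288, r--
l=3 r=15: min(20,12)*12=144 best=288, r--
l=3 r=14: min(20,12)*11=132 best=288, r--
l=3 r=13: min(20,2)*10=20 best=288, r--
l=3 r=12: min(20,20)*9=180 best=288, r--
l=3 r=11: min(20,13)*8=104 best=288, r--
l=3 r=10: min(20,18)*7=126 best=288, r--
l=3 r=9: min(20,9)*6=54 best=288, r--

r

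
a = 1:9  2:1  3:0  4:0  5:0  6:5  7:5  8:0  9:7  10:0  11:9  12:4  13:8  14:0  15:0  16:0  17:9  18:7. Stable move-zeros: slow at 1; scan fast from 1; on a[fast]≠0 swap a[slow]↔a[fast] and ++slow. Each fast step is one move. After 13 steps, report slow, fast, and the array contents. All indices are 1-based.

slow=9, fast=14, a=[9, 1, 5, 5, 7, 9, 4, 8, 0, 0, 0, 0, 0, 0, 0, 0, 9, 7]

(s=1,f=1) a[fast]=9≠0 swap→a[1]=9 → slow++,fast++
(s=2,f=2) a[fast]=1≠0 swap→a[2]=1 → slow++,fast++
(s=3,f=3) a[fast]=0 → fast++
(s=3,f=4) a[fast]=0 → fast++
(s=3,f=5) a[fast]=0 → fast++
(s=3,f=6) a[fast]=5≠0 swap→a[3]=5 → slow++,fast++
(s=4,f=7) a[fast]=5≠0 swap→a[4]=5 → slow++,fast++
(s=5,f=8) a[fast]=0 → fast++
(s=5,f=9) a[fast]=7≠0 swap→a[5]=7 → slow++,fast++
(s=6,f=10) a[fast]=0 → fast++
(s=6,f=11) a[fast]=9≠0 swap→a[6]=9 → slow++,fast++
(s=7,f=12) a[fast]=4≠0 swap→a[7]=4 → slow++,fast++
(s=8,f=13) a[fast]=8≠0 swap→a[8]=8 → slow++,fast++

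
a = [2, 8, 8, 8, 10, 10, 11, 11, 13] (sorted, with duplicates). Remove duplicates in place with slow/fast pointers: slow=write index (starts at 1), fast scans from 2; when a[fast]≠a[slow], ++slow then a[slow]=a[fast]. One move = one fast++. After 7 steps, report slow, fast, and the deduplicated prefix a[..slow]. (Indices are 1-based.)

(s=1,f=2) a[fast]=8≠a[slow]=2 write a[2]=8 → slow++,fast++
(s=2,f=3) a[fast]=8=a[slow] dup → fast++
(s=2,f=4) a[fast]=8=a[slow] dup → fast++
(s=2,f=5) a[fast]=10≠a[slow]=8 write a[3]=10 → slow++,fast++
(s=3,f=6) a[fast]=10=a[slow] dup → fast++
(s=3,f=7) a[fast]=11≠a[slow]=10 write a[4]=11 → slow++,fast++
(s=4,f=8) a[fast]=11=a[slow] dup → fast++

slow=4, fast=9, prefix=[2, 8, 10, 11]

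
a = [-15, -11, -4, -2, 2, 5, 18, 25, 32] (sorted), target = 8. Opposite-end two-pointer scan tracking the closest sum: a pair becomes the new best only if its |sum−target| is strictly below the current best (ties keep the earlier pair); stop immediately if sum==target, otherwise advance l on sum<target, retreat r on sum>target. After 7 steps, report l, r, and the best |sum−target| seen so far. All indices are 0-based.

l=4, r=5, best |Δ|=1

l=0 r=8: -15+32=17 d=9 *, r--
l=0 r=7: -15+25=10 d=2 *, r--
l=0 r=6: -15+18=3 d=5, l++
l=1 r=6: -11+18=7 d=1 *, l++
l=2 r=6: -4+18=14 d=6, r--
l=2 r=5: -4+5=1 d=7, l++
l=3 r=5: -2+5=3 d=5, l++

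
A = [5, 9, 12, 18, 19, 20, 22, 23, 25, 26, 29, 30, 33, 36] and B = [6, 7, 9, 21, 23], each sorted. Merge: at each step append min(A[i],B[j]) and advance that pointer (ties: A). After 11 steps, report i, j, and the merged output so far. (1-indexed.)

i=8, j=5, merged so far=[5, 6, 7, 9, 9, 12, 18, 19, 20, 21, 22]

i=1 j=1: A[i]=5<=B[j]=6 take 5, i++
i=2 j=1: A[i]=9>B[j]=6 take 6, j++
i=2 j=2: A[i]=9>B[j]=7 take 7, j++
i=2 j=3: A[i]=9<=B[j]=9 take 9, i++
i=3 j=3: A[i]=12>B[j]=9 take 9, j++
i=3 j=4: A[i]=12<=B[j]=21 take 12, i++
i=4 j=4: A[i]=18<=B[j]=21 take 18, i++
i=5 j=4: A[i]=19<=B[j]=21 take 19, i++
i=6 j=4: A[i]=20<=B[j]=21 take 20, i++
i=7 j=4: A[i]=22>B[j]=21 take 21, j++
i=7 j=5: A[i]=22<=B[j]=23 take 22, i++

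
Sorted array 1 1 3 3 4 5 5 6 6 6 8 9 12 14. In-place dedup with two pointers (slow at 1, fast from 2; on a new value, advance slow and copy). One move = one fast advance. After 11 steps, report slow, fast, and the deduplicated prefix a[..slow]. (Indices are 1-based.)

slow=7, fast=13, prefix=[1, 3, 4, 5, 6, 8, 9]

(s=1,f=2) a[fast]=1=a[slow] dup → fast++
(s=1,f=3) a[fast]=3≠a[slow]=1 write a[2]=3 → slow++,fast++
(s=2,f=4) a[fast]=3=a[slow] dup → fast++
(s=2,f=5) a[fast]=4≠a[slow]=3 write a[3]=4 → slow++,fast++
(s=3,f=6) a[fast]=5≠a[slow]=4 write a[4]=5 → slow++,fast++
(s=4,f=7) a[fast]=5=a[slow] dup → fast++
(s=4,f=8) a[fast]=6≠a[slow]=5 write a[5]=6 → slow++,fast++
(s=5,f=9) a[fast]=6=a[slow] dup → fast++
(s=5,f=10) a[fast]=6=a[slow] dup → fast++
(s=5,f=11) a[fast]=8≠a[slow]=6 write a[6]=8 → slow++,fast++
(s=6,f=12) a[fast]=9≠a[slow]=8 write a[7]=9 → slow++,fast++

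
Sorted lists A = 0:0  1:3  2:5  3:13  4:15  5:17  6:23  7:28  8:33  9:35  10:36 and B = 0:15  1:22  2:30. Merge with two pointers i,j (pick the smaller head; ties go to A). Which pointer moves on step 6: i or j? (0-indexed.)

[i=0,j=0] A[i]=0<=B[j]=15 take 0 → i++
[i=1,j=0] A[i]=3<=B[j]=15 take 3 → i++
[i=2,j=0] A[i]=5<=B[j]=15 take 5 → i++
[i=3,j=0] A[i]=13<=B[j]=15 take 13 → i++
[i=4,j=0] A[i]=15<=B[j]=15 take 15 → i++
[i=5,j=0] A[i]=17>B[j]=15 take 15 → j++

j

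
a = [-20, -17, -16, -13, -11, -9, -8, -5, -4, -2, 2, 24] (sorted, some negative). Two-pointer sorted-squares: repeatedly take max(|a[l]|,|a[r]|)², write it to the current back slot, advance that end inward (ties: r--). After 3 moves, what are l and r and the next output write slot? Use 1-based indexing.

[1,12] |-20|<=|24| out[12]=576 → r--
[1,11] |-20|>|2| out[11]=400 → l++
[2,11] |-17|>|2| out[10]=289 → l++

l=3, r=11, next write slot=9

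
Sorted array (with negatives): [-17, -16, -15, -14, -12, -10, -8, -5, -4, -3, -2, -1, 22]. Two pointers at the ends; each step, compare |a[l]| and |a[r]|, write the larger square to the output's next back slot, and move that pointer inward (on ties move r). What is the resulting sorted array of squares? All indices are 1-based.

[1, 4, 9, 16, 25, 64, 100, 144, 196, 225, 256, 289, 484]

l=1 r=13: |-17|<=|22| out[13]=484, r--
l=1 r=12: |-17|>|-1| out[12]=289, l++
l=2 r=12: |-16|>|-1| out[11]=256, l++
l=3 r=12: |-15|>|-1| out[10]=225, l++
l=4 r=12: |-14|>|-1| out[9]=196, l++
l=5 r=12: |-12|>|-1| out[8]=144, l++
l=6 r=12: |-10|>|-1| out[7]=100, l++
l=7 r=12: |-8|>|-1| out[6]=64, l++
l=8 r=12: |-5|>|-1| out[5]=25, l++
l=9 r=12: |-4|>|-1| out[4]=16, l++
l=10 r=12: |-3|>|-1| out[3]=9, l++
l=11 r=12: |-2|>|-1| out[2]=4, l++
l=12 r=12: |-1|<=|-1| out[1]=1, r--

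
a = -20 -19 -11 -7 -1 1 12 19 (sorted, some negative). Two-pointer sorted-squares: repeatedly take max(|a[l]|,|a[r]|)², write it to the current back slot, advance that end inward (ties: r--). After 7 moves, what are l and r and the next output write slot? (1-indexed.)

l=5, r=5, next write slot=1

l=1 r=8: |-20|>|19| out[8]=400, l++
l=2 r=8: |-19|<=|19| out[7]=361, r--
l=2 r=7: |-19|>|12| out[6]=361, l++
l=3 r=7: |-11|<=|12| out[5]=144, r--
l=3 r=6: |-11|>|1| out[4]=121, l++
l=4 r=6: |-7|>|1| out[3]=49, l++
l=5 r=6: |-1|<=|1| out[2]=1, r--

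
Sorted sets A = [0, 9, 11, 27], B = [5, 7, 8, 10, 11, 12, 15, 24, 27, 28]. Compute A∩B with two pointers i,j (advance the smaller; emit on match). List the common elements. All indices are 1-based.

i=1 j=1: 0<5, i++
i=2 j=1: 9>5, j++
i=2 j=2: 9>7, j++
i=2 j=3: 9>8, j++
i=2 j=4: 9<10, i++
i=3 j=4: 11>10, j++
i=3 j=5: 11==11 emit, i++,j++
i=4 j=6: 27>12, j++
i=4 j=7: 27>15, j++
i=4 j=8: 27>24, j++
i=4 j=9: 27==27 emit, i++,j++

intersection = [11, 27]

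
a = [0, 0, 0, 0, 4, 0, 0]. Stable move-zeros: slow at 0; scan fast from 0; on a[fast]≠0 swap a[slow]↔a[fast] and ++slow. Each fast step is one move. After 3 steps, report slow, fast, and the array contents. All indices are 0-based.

slow=0, fast=3, a=[0, 0, 0, 0, 4, 0, 0]

(s=0,f=0) a[fast]=0 → fast++
(s=0,f=1) a[fast]=0 → fast++
(s=0,f=2) a[fast]=0 → fast++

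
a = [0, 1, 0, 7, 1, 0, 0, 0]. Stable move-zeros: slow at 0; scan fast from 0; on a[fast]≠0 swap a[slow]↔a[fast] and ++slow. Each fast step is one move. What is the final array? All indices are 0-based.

(s=0,f=0) a[fast]=0 → fast++
(s=0,f=1) a[fast]=1≠0 swap→a[0]=1 → slow++,fast++
(s=1,f=2) a[fast]=0 → fast++
(s=1,f=3) a[fast]=7≠0 swap→a[1]=7 → slow++,fast++
(s=2,f=4) a[fast]=1≠0 swap→a[2]=1 → slow++,fast++
(s=3,f=5) a[fast]=0 → fast++
(s=3,f=6) a[fast]=0 → fast++
(s=3,f=7) a[fast]=0 → fast++

[1, 7, 1, 0, 0, 0, 0, 0]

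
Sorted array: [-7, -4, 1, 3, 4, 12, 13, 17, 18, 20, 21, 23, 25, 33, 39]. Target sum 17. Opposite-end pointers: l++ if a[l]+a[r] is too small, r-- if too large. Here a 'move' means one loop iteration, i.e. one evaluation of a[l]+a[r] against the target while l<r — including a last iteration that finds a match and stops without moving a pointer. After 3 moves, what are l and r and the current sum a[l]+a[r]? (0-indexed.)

l=0, r=11, sum=16

l=0 r=14: -7+39=32 >17, r--
l=0 r=13: -7+33=26 >17, r--
l=0 r=12: -7+25=18 >17, r--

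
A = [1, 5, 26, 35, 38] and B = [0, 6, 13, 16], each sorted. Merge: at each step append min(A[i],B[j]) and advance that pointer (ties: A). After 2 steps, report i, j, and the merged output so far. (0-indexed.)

i=1, j=1, merged so far=[0, 1]

[i=0,j=0] A[i]=1>B[j]=0 take 0 → j++
[i=0,j=1] A[i]=1<=B[j]=6 take 1 → i++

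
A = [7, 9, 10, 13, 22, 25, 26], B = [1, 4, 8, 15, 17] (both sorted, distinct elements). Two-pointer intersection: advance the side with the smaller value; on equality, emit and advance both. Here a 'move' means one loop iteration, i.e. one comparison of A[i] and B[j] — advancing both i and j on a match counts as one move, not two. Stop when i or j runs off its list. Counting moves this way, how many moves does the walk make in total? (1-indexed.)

9 moves

i=1 j=1: 7>1, j++
i=1 j=2: 7>4, j++
i=1 j=3: 7<8, i++
i=2 j=3: 9>8, j++
i=2 j=4: 9<15, i++
i=3 j=4: 10<15, i++
i=4 j=4: 13<15, i++
i=5 j=4: 22>15, j++
i=5 j=5: 22>17, j++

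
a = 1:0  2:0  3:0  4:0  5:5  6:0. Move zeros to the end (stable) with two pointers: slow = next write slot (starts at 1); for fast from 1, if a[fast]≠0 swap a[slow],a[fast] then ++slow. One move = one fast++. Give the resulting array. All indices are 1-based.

slow=1 fast=1: a[fast]=0, fast++
slow=1 fast=2: a[fast]=0, fast++
slow=1 fast=3: a[fast]=0, fast++
slow=1 fast=4: a[fast]=0, fast++
slow=1 fast=5: a[fast]=5≠0 swap→a[1]=5, slow++,fast++
slow=2 fast=6: a[fast]=0, fast++

[5, 0, 0, 0, 0, 0]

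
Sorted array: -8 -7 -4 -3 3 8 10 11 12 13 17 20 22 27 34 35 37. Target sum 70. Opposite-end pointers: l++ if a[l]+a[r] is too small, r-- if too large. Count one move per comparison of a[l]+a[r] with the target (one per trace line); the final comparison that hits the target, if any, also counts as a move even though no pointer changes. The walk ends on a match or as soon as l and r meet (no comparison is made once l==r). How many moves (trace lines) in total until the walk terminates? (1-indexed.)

16 moves

l=1 r=17: -8+37=29 <70, l++
l=2 r=17: -7+37=30 <70, l++
l=3 r=17: -4+37=33 <70, l++
l=4 r=17: -3+37=34 <70, l++
l=5 r=17: 3+37=40 <70, l++
l=6 r=17: 8+37=45 <70, l++
l=7 r=17: 10+37=47 <70, l++
l=8 r=17: 11+37=48 <70, l++
l=9 r=17: 12+37=49 <70, l++
l=10 r=17: 13+37=50 <70, l++
l=11 r=17: 17+37=54 <70, l++
l=12 r=17: 20+37=57 <70, l++
l=13 r=17: 22+37=59 <70, l++
l=14 r=17: 27+37=64 <70, l++
l=15 r=17: 34+37=71 >70, r--
l=15 r=16: 34+35=69 <70, l++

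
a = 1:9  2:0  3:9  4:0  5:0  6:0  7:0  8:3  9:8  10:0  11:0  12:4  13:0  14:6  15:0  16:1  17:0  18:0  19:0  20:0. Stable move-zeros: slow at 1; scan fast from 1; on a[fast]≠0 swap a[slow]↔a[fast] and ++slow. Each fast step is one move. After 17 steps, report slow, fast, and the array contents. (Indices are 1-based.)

slow=8, fast=18, a=[9, 9, 3, 8, 4, 6, 1, 0, 0, 0, 0, 0, 0, 0, 0, 0, 0, 0, 0, 0]

(s=1,f=1) a[fast]=9≠0 swap→a[1]=9 → slow++,fast++
(s=2,f=2) a[fast]=0 → fast++
(s=2,f=3) a[fast]=9≠0 swap→a[2]=9 → slow++,fast++
(s=3,f=4) a[fast]=0 → fast++
(s=3,f=5) a[fast]=0 → fast++
(s=3,f=6) a[fast]=0 → fast++
(s=3,f=7) a[fast]=0 → fast++
(s=3,f=8) a[fast]=3≠0 swap→a[3]=3 → slow++,fast++
(s=4,f=9) a[fast]=8≠0 swap→a[4]=8 → slow++,fast++
(s=5,f=10) a[fast]=0 → fast++
(s=5,f=11) a[fast]=0 → fast++
(s=5,f=12) a[fast]=4≠0 swap→a[5]=4 → slow++,fast++
(s=6,f=13) a[fast]=0 → fast++
(s=6,f=14) a[fast]=6≠0 swap→a[6]=6 → slow++,fast++
(s=7,f=15) a[fast]=0 → fast++
(s=7,f=16) a[fast]=1≠0 swap→a[7]=1 → slow++,fast++
(s=8,f=17) a[fast]=0 → fast++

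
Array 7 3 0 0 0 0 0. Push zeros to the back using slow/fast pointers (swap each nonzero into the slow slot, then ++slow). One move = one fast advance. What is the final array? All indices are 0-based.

[7, 3, 0, 0, 0, 0, 0]

slow=0 fast=0: a[fast]=7≠0 swap→a[0]=7, slow++,fast++
slow=1 fast=1: a[fast]=3≠0 swap→a[1]=3, slow++,fast++
slow=2 fast=2: a[fast]=0, fast++
slow=2 fast=3: a[fast]=0, fast++
slow=2 fast=4: a[fast]=0, fast++
slow=2 fast=5: a[fast]=0, fast++
slow=2 fast=6: a[fast]=0, fast++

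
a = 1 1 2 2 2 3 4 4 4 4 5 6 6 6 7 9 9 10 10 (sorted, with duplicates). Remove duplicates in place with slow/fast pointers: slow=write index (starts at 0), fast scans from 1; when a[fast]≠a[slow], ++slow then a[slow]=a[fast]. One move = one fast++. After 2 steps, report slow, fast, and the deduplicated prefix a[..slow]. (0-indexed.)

(s=0,f=1) a[fast]=1=a[slow] dup → fast++
(s=0,f=2) a[fast]=2≠a[slow]=1 write a[1]=2 → slow++,fast++

slow=1, fast=3, prefix=[1, 2]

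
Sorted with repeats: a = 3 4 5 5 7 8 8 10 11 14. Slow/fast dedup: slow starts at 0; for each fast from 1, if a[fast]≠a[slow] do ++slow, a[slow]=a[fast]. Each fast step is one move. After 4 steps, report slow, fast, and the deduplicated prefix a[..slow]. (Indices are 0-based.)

(s=0,f=1) a[fast]=4≠a[slow]=3 write a[1]=4 → slow++,fast++
(s=1,f=2) a[fast]=5≠a[slow]=4 write a[2]=5 → slow++,fast++
(s=2,f=3) a[fast]=5=a[slow] dup → fast++
(s=2,f=4) a[fast]=7≠a[slow]=5 write a[3]=7 → slow++,fast++

slow=3, fast=5, prefix=[3, 4, 5, 7]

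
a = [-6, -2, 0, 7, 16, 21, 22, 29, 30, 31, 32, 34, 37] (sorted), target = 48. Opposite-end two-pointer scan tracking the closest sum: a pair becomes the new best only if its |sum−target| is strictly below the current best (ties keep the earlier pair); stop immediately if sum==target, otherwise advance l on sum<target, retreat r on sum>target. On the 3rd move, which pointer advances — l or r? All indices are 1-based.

l

l=1 r=13: -6+37=31 d=17 *, l++
l=2 r=13: -2+37=35 d=13 *, l++
l=3 r=13: 0+37=37 d=11 *, l++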